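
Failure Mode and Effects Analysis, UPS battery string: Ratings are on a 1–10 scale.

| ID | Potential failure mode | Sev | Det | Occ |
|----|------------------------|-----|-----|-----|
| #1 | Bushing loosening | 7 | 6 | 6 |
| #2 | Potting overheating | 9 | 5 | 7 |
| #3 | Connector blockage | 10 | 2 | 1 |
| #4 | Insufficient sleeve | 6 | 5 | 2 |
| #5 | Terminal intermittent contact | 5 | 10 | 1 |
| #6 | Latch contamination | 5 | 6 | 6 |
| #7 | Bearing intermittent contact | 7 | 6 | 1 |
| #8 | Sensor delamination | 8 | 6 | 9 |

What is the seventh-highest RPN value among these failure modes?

42

RPN = Severity × Occurrence × Detection:
  #1: 7 × 6 × 6 = 252
  #2: 9 × 7 × 5 = 315
  #3: 10 × 1 × 2 = 20
  #4: 6 × 2 × 5 = 60
  #5: 5 × 1 × 10 = 50
  #6: 5 × 6 × 6 = 180
  #7: 7 × 1 × 6 = 42
  #8: 8 × 9 × 6 = 432
Sorted descending: 432, 315, 252, 180, 60, 50, 42, 20.
The seventh-highest RPN is 42 (#7).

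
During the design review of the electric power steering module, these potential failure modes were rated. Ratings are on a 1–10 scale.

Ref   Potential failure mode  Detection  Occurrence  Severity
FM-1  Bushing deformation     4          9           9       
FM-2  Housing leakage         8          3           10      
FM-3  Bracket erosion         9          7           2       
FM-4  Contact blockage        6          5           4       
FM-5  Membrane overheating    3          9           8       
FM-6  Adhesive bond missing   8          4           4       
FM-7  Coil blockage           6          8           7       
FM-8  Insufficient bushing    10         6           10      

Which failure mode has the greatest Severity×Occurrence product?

Criticality = Severity × Occurrence:
  FM-1: 9 × 9 = 81
  FM-2: 10 × 3 = 30
  FM-3: 2 × 7 = 14
  FM-4: 4 × 5 = 20
  FM-5: 8 × 9 = 72
  FM-6: 4 × 4 = 16
  FM-7: 7 × 8 = 56
  FM-8: 10 × 6 = 60
Highest criticality is 81 → FM-1.

FM-1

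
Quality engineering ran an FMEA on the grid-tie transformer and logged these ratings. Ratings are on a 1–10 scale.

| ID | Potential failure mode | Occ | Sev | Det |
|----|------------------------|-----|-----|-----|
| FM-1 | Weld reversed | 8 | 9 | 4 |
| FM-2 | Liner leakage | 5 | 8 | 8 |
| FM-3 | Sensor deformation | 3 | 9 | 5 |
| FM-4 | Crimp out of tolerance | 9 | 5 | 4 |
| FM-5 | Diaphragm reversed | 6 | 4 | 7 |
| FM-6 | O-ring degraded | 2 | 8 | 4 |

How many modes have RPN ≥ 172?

RPN = Severity × Occurrence × Detection:
  FM-1: 9 × 8 × 4 = 288
  FM-2: 8 × 5 × 8 = 320
  FM-3: 9 × 3 × 5 = 135
  FM-4: 5 × 9 × 4 = 180
  FM-5: 4 × 6 × 7 = 168
  FM-6: 8 × 2 × 4 = 64
Modes with RPN ≥ 172: FM-1 (288), FM-2 (320), FM-4 (180) → 3.

3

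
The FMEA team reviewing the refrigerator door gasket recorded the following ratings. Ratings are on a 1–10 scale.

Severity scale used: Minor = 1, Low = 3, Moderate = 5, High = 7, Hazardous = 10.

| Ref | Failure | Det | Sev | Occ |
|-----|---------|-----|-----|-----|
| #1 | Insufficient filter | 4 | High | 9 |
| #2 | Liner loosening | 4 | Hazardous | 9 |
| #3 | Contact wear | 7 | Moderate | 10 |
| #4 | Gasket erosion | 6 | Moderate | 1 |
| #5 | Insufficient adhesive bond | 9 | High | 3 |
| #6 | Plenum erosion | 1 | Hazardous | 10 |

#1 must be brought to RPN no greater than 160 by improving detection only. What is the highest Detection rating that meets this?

#1: S=7, O=9, D=4 → current RPN = 252.
Fixed product = 63. Need 63 × D ≤ 160, so D ≤ 160/63 = 2.54.
Maximum integer Detection rating = 2 (gives RPN 126; D=3 would give 189 > 160).

2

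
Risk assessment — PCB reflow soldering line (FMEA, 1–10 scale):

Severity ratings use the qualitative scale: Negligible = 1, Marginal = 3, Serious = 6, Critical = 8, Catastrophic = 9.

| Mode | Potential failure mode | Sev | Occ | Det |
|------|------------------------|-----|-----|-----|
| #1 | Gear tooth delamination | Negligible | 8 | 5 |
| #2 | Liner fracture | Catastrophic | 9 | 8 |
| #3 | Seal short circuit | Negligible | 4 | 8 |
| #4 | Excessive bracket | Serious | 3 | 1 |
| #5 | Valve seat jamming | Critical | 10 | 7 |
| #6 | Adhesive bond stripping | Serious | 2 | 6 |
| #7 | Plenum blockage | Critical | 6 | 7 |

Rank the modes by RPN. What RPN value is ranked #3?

RPN = Severity × Occurrence × Detection:
  #1: 1 × 8 × 5 = 40
  #2: 9 × 9 × 8 = 648
  #3: 1 × 4 × 8 = 32
  #4: 6 × 3 × 1 = 18
  #5: 8 × 10 × 7 = 560
  #6: 6 × 2 × 6 = 72
  #7: 8 × 6 × 7 = 336
Sorted descending: 648, 560, 336, 72, 40, 32, 18.
The third-highest RPN is 336 (#7).

336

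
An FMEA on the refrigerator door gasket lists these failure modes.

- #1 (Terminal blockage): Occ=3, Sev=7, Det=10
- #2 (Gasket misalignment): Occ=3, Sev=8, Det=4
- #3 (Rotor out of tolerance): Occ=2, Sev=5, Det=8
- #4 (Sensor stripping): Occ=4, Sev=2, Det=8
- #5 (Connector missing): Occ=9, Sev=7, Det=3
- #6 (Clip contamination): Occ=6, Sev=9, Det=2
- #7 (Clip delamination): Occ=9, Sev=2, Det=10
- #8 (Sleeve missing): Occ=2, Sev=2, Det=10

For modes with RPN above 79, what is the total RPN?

863

RPN = Severity × Occurrence × Detection:
  #1: 7 × 3 × 10 = 210
  #2: 8 × 3 × 4 = 96
  #3: 5 × 2 × 8 = 80
  #4: 2 × 4 × 8 = 64
  #5: 7 × 9 × 3 = 189
  #6: 9 × 6 × 2 = 108
  #7: 2 × 9 × 10 = 180
  #8: 2 × 2 × 10 = 40
RPN > 79: #1 (210), #2 (96), #3 (80), #5 (189), #6 (108), #7 (180).
Sum: 210 + 96 + 80 + 189 + 108 + 180 = 863.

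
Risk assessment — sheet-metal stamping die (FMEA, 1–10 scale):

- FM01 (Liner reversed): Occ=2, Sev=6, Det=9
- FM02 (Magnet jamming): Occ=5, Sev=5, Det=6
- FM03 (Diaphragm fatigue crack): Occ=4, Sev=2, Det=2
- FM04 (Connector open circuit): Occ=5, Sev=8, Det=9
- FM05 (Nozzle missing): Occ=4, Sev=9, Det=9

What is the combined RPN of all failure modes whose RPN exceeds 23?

RPN = Severity × Occurrence × Detection:
  FM01: 6 × 2 × 9 = 108
  FM02: 5 × 5 × 6 = 150
  FM03: 2 × 4 × 2 = 16
  FM04: 8 × 5 × 9 = 360
  FM05: 9 × 4 × 9 = 324
RPN > 23: FM01 (108), FM02 (150), FM04 (360), FM05 (324).
Sum: 108 + 150 + 360 + 324 = 942.

942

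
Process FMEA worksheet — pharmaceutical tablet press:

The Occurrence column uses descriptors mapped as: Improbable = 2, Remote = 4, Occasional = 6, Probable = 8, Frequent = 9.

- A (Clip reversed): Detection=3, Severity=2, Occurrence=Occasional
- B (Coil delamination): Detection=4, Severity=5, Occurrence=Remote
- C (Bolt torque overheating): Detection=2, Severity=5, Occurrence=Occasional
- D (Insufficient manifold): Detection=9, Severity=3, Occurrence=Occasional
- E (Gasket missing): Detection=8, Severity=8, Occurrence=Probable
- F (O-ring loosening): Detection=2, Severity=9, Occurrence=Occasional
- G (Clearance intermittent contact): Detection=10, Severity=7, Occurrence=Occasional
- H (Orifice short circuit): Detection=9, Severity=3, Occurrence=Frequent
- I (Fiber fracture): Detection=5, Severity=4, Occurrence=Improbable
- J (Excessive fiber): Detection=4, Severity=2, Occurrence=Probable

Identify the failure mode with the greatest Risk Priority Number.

RPN = Severity × Occurrence × Detection:
  A: 2 × 6 × 3 = 36
  B: 5 × 4 × 4 = 80
  C: 5 × 6 × 2 = 60
  D: 3 × 6 × 9 = 162
  E: 8 × 8 × 8 = 512
  F: 9 × 6 × 2 = 108
  G: 7 × 6 × 10 = 420
  H: 3 × 9 × 9 = 243
  I: 4 × 2 × 5 = 40
  J: 2 × 8 × 4 = 64
Highest RPN is 512 → E.

E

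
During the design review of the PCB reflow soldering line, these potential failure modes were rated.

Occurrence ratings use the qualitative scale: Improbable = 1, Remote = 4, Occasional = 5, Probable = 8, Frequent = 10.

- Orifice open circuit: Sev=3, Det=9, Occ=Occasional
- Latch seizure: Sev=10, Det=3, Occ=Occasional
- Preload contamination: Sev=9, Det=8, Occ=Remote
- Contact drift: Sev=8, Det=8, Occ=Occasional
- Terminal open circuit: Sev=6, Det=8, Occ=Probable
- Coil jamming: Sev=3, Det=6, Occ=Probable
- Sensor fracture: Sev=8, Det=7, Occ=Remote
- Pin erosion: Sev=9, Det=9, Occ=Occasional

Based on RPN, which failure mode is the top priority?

Pin erosion

RPN = Severity × Occurrence × Detection:
  Orifice open circuit: 3 × 5 × 9 = 135
  Latch seizure: 10 × 5 × 3 = 150
  Preload contamination: 9 × 4 × 8 = 288
  Contact drift: 8 × 5 × 8 = 320
  Terminal open circuit: 6 × 8 × 8 = 384
  Coil jamming: 3 × 8 × 6 = 144
  Sensor fracture: 8 × 4 × 7 = 224
  Pin erosion: 9 × 5 × 9 = 405
Highest RPN is 405 → Pin erosion.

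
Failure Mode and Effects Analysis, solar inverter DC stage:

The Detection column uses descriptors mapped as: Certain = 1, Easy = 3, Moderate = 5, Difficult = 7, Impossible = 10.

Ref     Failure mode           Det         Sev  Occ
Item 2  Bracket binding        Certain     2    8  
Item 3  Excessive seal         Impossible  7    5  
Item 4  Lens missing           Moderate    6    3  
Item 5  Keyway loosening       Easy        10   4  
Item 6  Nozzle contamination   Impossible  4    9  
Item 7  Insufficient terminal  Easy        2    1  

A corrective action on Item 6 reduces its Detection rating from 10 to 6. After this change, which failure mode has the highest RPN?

Item 3

RPN = Severity × Occurrence × Detection:
  Item 2: 2 × 8 × 1 = 16
  Item 3: 7 × 5 × 10 = 350
  Item 4: 6 × 3 × 5 = 90
  Item 5: 10 × 4 × 3 = 120
  Item 6: 4 × 9 × 10 = 360
  Item 7: 2 × 1 × 3 = 6
After action: Item 6 → 4 × 9 × 6 = 216.
Revised RPNs: Item 3=350, Item 6=216, Item 5=120, Item 4=90, Item 2=16, Item 7=6.
Highest is now Item 3 (350).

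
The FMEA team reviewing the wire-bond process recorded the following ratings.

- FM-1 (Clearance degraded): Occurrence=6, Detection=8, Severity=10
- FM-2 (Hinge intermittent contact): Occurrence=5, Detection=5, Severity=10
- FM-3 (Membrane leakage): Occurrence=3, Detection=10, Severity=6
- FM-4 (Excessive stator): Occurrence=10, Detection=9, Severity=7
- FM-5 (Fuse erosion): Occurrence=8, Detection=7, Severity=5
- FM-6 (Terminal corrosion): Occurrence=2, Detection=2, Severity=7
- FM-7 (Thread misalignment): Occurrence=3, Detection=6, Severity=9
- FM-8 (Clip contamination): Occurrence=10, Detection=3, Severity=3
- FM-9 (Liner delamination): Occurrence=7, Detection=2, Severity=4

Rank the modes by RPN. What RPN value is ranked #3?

RPN = Severity × Occurrence × Detection:
  FM-1: 10 × 6 × 8 = 480
  FM-2: 10 × 5 × 5 = 250
  FM-3: 6 × 3 × 10 = 180
  FM-4: 7 × 10 × 9 = 630
  FM-5: 5 × 8 × 7 = 280
  FM-6: 7 × 2 × 2 = 28
  FM-7: 9 × 3 × 6 = 162
  FM-8: 3 × 10 × 3 = 90
  FM-9: 4 × 7 × 2 = 56
Sorted descending: 630, 480, 280, 250, 180, 162, 90, 56, 28.
The third-highest RPN is 280 (FM-5).

280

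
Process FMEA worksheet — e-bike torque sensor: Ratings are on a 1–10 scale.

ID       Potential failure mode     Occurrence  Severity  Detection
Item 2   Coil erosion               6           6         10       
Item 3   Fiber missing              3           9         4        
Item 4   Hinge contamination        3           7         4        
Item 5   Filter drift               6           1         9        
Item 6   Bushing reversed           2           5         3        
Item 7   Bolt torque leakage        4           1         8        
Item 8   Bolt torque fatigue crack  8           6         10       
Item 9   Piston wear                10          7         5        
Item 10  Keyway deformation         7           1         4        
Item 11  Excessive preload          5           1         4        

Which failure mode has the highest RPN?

Item 8

RPN = Severity × Occurrence × Detection:
  Item 2: 6 × 6 × 10 = 360
  Item 3: 9 × 3 × 4 = 108
  Item 4: 7 × 3 × 4 = 84
  Item 5: 1 × 6 × 9 = 54
  Item 6: 5 × 2 × 3 = 30
  Item 7: 1 × 4 × 8 = 32
  Item 8: 6 × 8 × 10 = 480
  Item 9: 7 × 10 × 5 = 350
  Item 10: 1 × 7 × 4 = 28
  Item 11: 1 × 5 × 4 = 20
Highest RPN is 480 → Item 8.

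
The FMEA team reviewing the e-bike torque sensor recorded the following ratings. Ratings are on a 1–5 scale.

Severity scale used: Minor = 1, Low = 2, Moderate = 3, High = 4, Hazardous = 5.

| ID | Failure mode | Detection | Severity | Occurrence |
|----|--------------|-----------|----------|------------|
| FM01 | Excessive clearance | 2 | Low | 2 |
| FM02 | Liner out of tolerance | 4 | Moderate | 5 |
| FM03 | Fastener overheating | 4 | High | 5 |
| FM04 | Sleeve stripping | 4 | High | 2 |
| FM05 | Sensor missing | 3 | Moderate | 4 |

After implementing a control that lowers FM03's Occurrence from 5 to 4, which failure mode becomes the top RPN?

FM03

RPN = Severity × Occurrence × Detection:
  FM01: 2 × 2 × 2 = 8
  FM02: 3 × 5 × 4 = 60
  FM03: 4 × 5 × 4 = 80
  FM04: 4 × 2 × 4 = 32
  FM05: 3 × 4 × 3 = 36
After action: FM03 → 4 × 4 × 4 = 64.
Revised RPNs: FM03=64, FM02=60, FM05=36, FM04=32, FM01=8.
Highest is now FM03 (64).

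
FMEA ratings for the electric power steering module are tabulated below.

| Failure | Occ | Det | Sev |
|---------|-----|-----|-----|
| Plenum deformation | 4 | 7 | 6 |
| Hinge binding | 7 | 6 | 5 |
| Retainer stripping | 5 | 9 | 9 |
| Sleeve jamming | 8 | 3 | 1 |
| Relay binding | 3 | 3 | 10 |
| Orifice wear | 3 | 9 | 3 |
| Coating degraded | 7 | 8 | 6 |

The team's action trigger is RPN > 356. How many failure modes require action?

1

RPN = Severity × Occurrence × Detection:
  Plenum deformation: 6 × 4 × 7 = 168
  Hinge binding: 5 × 7 × 6 = 210
  Retainer stripping: 9 × 5 × 9 = 405
  Sleeve jamming: 1 × 8 × 3 = 24
  Relay binding: 10 × 3 × 3 = 90
  Orifice wear: 3 × 3 × 9 = 81
  Coating degraded: 6 × 7 × 8 = 336
Modes with RPN > 356: Retainer stripping (405) → 1.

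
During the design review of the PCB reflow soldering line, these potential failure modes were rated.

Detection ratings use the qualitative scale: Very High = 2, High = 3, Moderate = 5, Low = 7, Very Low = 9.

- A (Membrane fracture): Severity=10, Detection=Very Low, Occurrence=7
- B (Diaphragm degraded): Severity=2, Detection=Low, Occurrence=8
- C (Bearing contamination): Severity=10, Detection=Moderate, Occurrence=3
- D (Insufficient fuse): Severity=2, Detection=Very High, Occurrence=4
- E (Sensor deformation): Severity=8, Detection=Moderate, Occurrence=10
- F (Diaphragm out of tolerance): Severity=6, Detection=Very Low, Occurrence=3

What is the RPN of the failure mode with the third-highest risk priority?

162

RPN = Severity × Occurrence × Detection:
  A: 10 × 7 × 9 = 630
  B: 2 × 8 × 7 = 112
  C: 10 × 3 × 5 = 150
  D: 2 × 4 × 2 = 16
  E: 8 × 10 × 5 = 400
  F: 6 × 3 × 9 = 162
Sorted descending: 630, 400, 162, 150, 112, 16.
The third-highest RPN is 162 (F).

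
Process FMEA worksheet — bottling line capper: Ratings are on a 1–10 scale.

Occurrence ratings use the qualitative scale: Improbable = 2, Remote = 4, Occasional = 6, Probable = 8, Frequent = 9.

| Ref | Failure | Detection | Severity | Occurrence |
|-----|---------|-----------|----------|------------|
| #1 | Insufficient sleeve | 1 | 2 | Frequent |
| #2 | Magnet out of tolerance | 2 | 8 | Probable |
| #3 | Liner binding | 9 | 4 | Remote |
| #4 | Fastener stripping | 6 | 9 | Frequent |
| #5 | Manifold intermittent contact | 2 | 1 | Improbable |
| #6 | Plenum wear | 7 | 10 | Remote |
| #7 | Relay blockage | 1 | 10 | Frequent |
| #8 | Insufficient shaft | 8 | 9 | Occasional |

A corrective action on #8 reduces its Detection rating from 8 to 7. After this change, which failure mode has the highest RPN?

RPN = Severity × Occurrence × Detection:
  #1: 2 × 9 × 1 = 18
  #2: 8 × 8 × 2 = 128
  #3: 4 × 4 × 9 = 144
  #4: 9 × 9 × 6 = 486
  #5: 1 × 2 × 2 = 4
  #6: 10 × 4 × 7 = 280
  #7: 10 × 9 × 1 = 90
  #8: 9 × 6 × 8 = 432
After action: #8 → 9 × 6 × 7 = 378.
Revised RPNs: #4=486, #8=378, #6=280, #3=144, #2=128, #7=90, #1=18, #5=4.
Highest is now #4 (486).

#4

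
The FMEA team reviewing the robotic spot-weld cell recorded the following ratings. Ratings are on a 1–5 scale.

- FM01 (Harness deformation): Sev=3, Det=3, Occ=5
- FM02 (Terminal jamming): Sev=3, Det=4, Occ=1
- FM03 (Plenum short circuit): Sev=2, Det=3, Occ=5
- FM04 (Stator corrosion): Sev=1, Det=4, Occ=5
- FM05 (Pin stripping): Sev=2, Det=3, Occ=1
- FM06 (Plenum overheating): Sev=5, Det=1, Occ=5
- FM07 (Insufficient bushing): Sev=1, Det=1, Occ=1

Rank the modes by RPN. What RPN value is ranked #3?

RPN = Severity × Occurrence × Detection:
  FM01: 3 × 5 × 3 = 45
  FM02: 3 × 1 × 4 = 12
  FM03: 2 × 5 × 3 = 30
  FM04: 1 × 5 × 4 = 20
  FM05: 2 × 1 × 3 = 6
  FM06: 5 × 5 × 1 = 25
  FM07: 1 × 1 × 1 = 1
Sorted descending: 45, 30, 25, 20, 12, 6, 1.
The third-highest RPN is 25 (FM06).

25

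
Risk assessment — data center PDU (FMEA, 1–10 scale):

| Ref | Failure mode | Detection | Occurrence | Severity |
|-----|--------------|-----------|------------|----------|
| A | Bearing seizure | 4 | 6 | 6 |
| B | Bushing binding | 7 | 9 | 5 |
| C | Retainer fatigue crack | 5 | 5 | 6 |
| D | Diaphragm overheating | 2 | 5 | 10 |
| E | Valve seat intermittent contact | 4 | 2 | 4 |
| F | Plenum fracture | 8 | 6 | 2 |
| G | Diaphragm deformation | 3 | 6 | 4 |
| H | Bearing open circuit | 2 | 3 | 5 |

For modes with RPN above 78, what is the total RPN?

RPN = Severity × Occurrence × Detection:
  A: 6 × 6 × 4 = 144
  B: 5 × 9 × 7 = 315
  C: 6 × 5 × 5 = 150
  D: 10 × 5 × 2 = 100
  E: 4 × 2 × 4 = 32
  F: 2 × 6 × 8 = 96
  G: 4 × 6 × 3 = 72
  H: 5 × 3 × 2 = 30
RPN > 78: A (144), B (315), C (150), D (100), F (96).
Sum: 144 + 315 + 150 + 100 + 96 = 805.

805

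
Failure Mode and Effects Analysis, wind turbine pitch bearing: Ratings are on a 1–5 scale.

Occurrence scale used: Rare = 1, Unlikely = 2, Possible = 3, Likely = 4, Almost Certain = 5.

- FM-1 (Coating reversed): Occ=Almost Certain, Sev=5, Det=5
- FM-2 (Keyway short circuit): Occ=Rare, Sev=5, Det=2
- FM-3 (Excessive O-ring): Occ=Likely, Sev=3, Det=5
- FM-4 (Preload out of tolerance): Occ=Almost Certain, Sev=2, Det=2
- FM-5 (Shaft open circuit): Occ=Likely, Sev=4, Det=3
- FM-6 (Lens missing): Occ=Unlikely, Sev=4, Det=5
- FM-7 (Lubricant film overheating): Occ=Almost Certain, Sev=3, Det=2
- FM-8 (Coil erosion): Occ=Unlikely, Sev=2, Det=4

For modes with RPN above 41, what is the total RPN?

233

RPN = Severity × Occurrence × Detection:
  FM-1: 5 × 5 × 5 = 125
  FM-2: 5 × 1 × 2 = 10
  FM-3: 3 × 4 × 5 = 60
  FM-4: 2 × 5 × 2 = 20
  FM-5: 4 × 4 × 3 = 48
  FM-6: 4 × 2 × 5 = 40
  FM-7: 3 × 5 × 2 = 30
  FM-8: 2 × 2 × 4 = 16
RPN > 41: FM-1 (125), FM-3 (60), FM-5 (48).
Sum: 125 + 60 + 48 = 233.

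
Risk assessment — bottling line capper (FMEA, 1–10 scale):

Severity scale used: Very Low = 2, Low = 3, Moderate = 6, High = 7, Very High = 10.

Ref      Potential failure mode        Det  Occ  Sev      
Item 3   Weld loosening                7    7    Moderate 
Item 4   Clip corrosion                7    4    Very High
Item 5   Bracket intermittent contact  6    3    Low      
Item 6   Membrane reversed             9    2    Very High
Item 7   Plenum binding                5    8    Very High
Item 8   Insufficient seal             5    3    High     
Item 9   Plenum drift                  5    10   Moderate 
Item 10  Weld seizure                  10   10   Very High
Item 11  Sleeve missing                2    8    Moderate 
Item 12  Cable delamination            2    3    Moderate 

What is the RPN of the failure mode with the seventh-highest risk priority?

105

RPN = Severity × Occurrence × Detection:
  Item 3: 6 × 7 × 7 = 294
  Item 4: 10 × 4 × 7 = 280
  Item 5: 3 × 3 × 6 = 54
  Item 6: 10 × 2 × 9 = 180
  Item 7: 10 × 8 × 5 = 400
  Item 8: 7 × 3 × 5 = 105
  Item 9: 6 × 10 × 5 = 300
  Item 10: 10 × 10 × 10 = 1000
  Item 11: 6 × 8 × 2 = 96
  Item 12: 6 × 3 × 2 = 36
Sorted descending: 1000, 400, 300, 294, 280, 180, 105, 96, 54, 36.
The seventh-highest RPN is 105 (Item 8).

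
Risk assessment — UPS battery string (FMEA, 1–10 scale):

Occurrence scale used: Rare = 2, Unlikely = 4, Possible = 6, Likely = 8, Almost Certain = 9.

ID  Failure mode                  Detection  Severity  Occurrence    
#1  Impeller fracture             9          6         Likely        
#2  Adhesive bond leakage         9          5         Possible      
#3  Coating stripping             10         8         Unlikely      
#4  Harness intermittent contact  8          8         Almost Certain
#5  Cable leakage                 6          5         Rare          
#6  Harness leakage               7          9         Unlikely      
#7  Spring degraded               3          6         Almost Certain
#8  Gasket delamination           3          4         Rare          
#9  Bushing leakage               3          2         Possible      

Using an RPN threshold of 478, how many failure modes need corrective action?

RPN = Severity × Occurrence × Detection:
  #1: 6 × 8 × 9 = 432
  #2: 5 × 6 × 9 = 270
  #3: 8 × 4 × 10 = 320
  #4: 8 × 9 × 8 = 576
  #5: 5 × 2 × 6 = 60
  #6: 9 × 4 × 7 = 252
  #7: 6 × 9 × 3 = 162
  #8: 4 × 2 × 3 = 24
  #9: 2 × 6 × 3 = 36
Modes with RPN ≥ 478: #4 (576) → 1.

1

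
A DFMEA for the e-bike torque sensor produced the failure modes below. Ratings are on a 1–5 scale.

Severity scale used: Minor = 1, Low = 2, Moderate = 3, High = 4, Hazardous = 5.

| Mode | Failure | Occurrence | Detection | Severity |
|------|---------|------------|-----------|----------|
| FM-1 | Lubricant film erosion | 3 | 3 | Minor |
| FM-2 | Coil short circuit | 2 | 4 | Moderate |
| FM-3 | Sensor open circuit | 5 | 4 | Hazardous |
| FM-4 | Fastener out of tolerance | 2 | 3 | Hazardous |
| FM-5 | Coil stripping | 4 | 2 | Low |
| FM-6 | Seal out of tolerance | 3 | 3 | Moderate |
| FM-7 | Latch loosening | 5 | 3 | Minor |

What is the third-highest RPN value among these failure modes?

RPN = Severity × Occurrence × Detection:
  FM-1: 1 × 3 × 3 = 9
  FM-2: 3 × 2 × 4 = 24
  FM-3: 5 × 5 × 4 = 100
  FM-4: 5 × 2 × 3 = 30
  FM-5: 2 × 4 × 2 = 16
  FM-6: 3 × 3 × 3 = 27
  FM-7: 1 × 5 × 3 = 15
Sorted descending: 100, 30, 27, 24, 16, 15, 9.
The third-highest RPN is 27 (FM-6).

27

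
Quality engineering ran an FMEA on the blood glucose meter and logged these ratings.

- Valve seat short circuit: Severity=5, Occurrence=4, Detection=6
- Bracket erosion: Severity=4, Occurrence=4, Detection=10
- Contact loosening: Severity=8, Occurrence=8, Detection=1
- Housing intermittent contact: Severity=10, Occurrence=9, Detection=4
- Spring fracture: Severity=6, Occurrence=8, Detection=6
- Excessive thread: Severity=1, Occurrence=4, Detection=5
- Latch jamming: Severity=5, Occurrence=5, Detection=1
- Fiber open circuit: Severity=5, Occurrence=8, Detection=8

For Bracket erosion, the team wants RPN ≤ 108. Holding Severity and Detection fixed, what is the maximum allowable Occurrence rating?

Bracket erosion: S=4, O=4, D=10 → current RPN = 160.
Fixed product = 40. Need 40 × O ≤ 108, so O ≤ 108/40 = 2.70.
Maximum integer Occurrence rating = 2 (gives RPN 80; O=3 would give 120 > 108).

2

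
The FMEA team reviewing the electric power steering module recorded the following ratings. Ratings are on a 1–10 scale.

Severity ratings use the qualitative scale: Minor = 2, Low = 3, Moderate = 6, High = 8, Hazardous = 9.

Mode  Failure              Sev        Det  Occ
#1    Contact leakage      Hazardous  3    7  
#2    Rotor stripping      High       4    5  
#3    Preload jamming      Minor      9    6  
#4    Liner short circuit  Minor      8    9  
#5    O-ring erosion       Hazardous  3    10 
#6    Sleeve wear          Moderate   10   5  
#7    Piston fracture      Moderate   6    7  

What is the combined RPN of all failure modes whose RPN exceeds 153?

1171

RPN = Severity × Occurrence × Detection:
  #1: 9 × 7 × 3 = 189
  #2: 8 × 5 × 4 = 160
  #3: 2 × 6 × 9 = 108
  #4: 2 × 9 × 8 = 144
  #5: 9 × 10 × 3 = 270
  #6: 6 × 5 × 10 = 300
  #7: 6 × 7 × 6 = 252
RPN > 153: #1 (189), #2 (160), #5 (270), #6 (300), #7 (252).
Sum: 189 + 160 + 270 + 300 + 252 = 1171.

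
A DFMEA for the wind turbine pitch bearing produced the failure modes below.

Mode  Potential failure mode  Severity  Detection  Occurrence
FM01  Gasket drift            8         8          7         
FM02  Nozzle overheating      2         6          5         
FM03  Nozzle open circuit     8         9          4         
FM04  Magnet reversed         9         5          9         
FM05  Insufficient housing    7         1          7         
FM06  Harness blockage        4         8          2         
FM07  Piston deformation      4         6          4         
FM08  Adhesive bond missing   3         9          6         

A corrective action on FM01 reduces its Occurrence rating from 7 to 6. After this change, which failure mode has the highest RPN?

FM04

RPN = Severity × Occurrence × Detection:
  FM01: 8 × 7 × 8 = 448
  FM02: 2 × 5 × 6 = 60
  FM03: 8 × 4 × 9 = 288
  FM04: 9 × 9 × 5 = 405
  FM05: 7 × 7 × 1 = 49
  FM06: 4 × 2 × 8 = 64
  FM07: 4 × 4 × 6 = 96
  FM08: 3 × 6 × 9 = 162
After action: FM01 → 8 × 6 × 8 = 384.
Revised RPNs: FM04=405, FM01=384, FM03=288, FM08=162, FM07=96, FM06=64, FM02=60, FM05=49.
Highest is now FM04 (405).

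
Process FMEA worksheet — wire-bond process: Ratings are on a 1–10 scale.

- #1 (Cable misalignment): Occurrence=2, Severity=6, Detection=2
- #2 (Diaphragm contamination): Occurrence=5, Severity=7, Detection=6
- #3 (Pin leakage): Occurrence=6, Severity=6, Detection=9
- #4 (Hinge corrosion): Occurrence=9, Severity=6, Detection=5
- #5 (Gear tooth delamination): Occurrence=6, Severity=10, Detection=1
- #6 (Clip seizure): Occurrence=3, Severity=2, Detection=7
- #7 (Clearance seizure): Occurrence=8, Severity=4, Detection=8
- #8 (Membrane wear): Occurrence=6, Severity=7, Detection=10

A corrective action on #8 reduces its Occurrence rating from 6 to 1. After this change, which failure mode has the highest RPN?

#3

RPN = Severity × Occurrence × Detection:
  #1: 6 × 2 × 2 = 24
  #2: 7 × 5 × 6 = 210
  #3: 6 × 6 × 9 = 324
  #4: 6 × 9 × 5 = 270
  #5: 10 × 6 × 1 = 60
  #6: 2 × 3 × 7 = 42
  #7: 4 × 8 × 8 = 256
  #8: 7 × 6 × 10 = 420
After action: #8 → 7 × 1 × 10 = 70.
Revised RPNs: #3=324, #4=270, #7=256, #2=210, #8=70, #5=60, #6=42, #1=24.
Highest is now #3 (324).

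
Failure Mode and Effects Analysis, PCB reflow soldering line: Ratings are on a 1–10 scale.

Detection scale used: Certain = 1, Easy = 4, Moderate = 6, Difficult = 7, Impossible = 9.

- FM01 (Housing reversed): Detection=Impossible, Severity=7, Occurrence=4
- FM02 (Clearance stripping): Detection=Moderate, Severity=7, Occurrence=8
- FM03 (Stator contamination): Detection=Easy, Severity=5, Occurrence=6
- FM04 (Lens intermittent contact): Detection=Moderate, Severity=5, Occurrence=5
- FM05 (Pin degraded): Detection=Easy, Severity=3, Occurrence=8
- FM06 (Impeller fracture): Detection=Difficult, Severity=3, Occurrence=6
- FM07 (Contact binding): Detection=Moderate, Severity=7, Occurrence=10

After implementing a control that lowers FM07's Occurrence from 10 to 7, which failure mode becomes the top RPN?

RPN = Severity × Occurrence × Detection:
  FM01: 7 × 4 × 9 = 252
  FM02: 7 × 8 × 6 = 336
  FM03: 5 × 6 × 4 = 120
  FM04: 5 × 5 × 6 = 150
  FM05: 3 × 8 × 4 = 96
  FM06: 3 × 6 × 7 = 126
  FM07: 7 × 10 × 6 = 420
After action: FM07 → 7 × 7 × 6 = 294.
Revised RPNs: FM02=336, FM07=294, FM01=252, FM04=150, FM06=126, FM03=120, FM05=96.
Highest is now FM02 (336).

FM02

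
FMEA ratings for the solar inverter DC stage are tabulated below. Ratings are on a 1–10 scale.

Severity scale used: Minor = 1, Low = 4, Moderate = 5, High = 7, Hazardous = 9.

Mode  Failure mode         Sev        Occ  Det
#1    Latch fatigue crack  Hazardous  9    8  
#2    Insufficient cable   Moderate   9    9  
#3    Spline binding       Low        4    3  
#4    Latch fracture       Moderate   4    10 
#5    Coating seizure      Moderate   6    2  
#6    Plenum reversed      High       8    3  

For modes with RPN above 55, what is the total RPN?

1481

RPN = Severity × Occurrence × Detection:
  #1: 9 × 9 × 8 = 648
  #2: 5 × 9 × 9 = 405
  #3: 4 × 4 × 3 = 48
  #4: 5 × 4 × 10 = 200
  #5: 5 × 6 × 2 = 60
  #6: 7 × 8 × 3 = 168
RPN > 55: #1 (648), #2 (405), #4 (200), #5 (60), #6 (168).
Sum: 648 + 405 + 200 + 60 + 168 = 1481.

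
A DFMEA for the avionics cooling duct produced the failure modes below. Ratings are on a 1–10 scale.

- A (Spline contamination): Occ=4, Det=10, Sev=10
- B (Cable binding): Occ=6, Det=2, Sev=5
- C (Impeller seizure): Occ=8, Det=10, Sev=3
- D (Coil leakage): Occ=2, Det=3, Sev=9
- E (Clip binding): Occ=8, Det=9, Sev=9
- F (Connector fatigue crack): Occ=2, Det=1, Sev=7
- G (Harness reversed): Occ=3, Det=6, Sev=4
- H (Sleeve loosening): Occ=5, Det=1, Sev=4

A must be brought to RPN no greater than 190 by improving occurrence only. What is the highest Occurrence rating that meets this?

A: S=10, O=4, D=10 → current RPN = 400.
Fixed product = 100. Need 100 × O ≤ 190, so O ≤ 190/100 = 1.90.
Maximum integer Occurrence rating = 1 (gives RPN 100; O=2 would give 200 > 190).

1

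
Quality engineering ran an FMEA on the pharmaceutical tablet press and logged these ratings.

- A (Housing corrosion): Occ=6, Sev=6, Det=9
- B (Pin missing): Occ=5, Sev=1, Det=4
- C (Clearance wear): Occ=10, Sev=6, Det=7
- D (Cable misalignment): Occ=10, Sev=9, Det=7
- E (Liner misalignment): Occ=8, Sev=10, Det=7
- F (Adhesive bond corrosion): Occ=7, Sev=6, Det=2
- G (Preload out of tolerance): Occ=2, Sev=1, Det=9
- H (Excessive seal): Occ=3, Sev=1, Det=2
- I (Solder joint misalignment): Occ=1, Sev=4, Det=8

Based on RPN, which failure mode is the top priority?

D

RPN = Severity × Occurrence × Detection:
  A: 6 × 6 × 9 = 324
  B: 1 × 5 × 4 = 20
  C: 6 × 10 × 7 = 420
  D: 9 × 10 × 7 = 630
  E: 10 × 8 × 7 = 560
  F: 6 × 7 × 2 = 84
  G: 1 × 2 × 9 = 18
  H: 1 × 3 × 2 = 6
  I: 4 × 1 × 8 = 32
Highest RPN is 630 → D.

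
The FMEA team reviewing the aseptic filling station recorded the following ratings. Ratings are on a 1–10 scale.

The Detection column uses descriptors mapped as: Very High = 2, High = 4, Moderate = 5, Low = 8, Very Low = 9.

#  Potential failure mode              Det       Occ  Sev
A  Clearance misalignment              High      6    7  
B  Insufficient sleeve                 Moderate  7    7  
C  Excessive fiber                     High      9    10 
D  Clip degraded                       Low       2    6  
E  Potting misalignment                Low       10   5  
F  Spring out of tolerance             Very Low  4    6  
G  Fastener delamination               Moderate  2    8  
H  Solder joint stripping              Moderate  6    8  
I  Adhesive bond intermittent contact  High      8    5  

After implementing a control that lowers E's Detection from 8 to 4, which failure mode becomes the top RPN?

C

RPN = Severity × Occurrence × Detection:
  A: 7 × 6 × 4 = 168
  B: 7 × 7 × 5 = 245
  C: 10 × 9 × 4 = 360
  D: 6 × 2 × 8 = 96
  E: 5 × 10 × 8 = 400
  F: 6 × 4 × 9 = 216
  G: 8 × 2 × 5 = 80
  H: 8 × 6 × 5 = 240
  I: 5 × 8 × 4 = 160
After action: E → 5 × 10 × 4 = 200.
Revised RPNs: C=360, B=245, H=240, F=216, E=200, A=168, I=160, D=96, G=80.
Highest is now C (360).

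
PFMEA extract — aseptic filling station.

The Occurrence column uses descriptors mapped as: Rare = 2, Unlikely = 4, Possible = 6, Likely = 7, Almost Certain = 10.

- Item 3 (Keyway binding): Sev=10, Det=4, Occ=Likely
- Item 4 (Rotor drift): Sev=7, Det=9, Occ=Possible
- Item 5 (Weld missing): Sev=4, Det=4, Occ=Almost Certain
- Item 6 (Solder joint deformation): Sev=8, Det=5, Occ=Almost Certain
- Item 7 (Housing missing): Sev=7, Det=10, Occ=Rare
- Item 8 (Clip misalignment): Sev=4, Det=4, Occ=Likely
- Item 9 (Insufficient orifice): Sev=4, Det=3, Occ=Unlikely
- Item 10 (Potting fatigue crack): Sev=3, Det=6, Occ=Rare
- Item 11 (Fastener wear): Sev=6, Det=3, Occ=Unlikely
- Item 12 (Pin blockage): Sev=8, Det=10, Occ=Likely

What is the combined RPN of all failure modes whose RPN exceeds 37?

2150

RPN = Severity × Occurrence × Detection:
  Item 3: 10 × 7 × 4 = 280
  Item 4: 7 × 6 × 9 = 378
  Item 5: 4 × 10 × 4 = 160
  Item 6: 8 × 10 × 5 = 400
  Item 7: 7 × 2 × 10 = 140
  Item 8: 4 × 7 × 4 = 112
  Item 9: 4 × 4 × 3 = 48
  Item 10: 3 × 2 × 6 = 36
  Item 11: 6 × 4 × 3 = 72
  Item 12: 8 × 7 × 10 = 560
RPN > 37: Item 3 (280), Item 4 (378), Item 5 (160), Item 6 (400), Item 7 (140), Item 8 (112), Item 9 (48), Item 11 (72), Item 12 (560).
Sum: 280 + 378 + 160 + 400 + 140 + 112 + 48 + 72 + 560 = 2150.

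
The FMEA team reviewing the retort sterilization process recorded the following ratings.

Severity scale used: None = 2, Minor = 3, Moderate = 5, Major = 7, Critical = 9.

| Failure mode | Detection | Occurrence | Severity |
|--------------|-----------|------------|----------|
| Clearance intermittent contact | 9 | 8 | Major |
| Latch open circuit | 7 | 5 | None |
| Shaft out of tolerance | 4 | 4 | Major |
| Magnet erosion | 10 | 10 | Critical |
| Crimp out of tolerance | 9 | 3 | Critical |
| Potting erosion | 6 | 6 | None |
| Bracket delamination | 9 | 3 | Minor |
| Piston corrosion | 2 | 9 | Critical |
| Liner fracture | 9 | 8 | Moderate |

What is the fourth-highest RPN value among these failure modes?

RPN = Severity × Occurrence × Detection:
  Clearance intermittent contact: 7 × 8 × 9 = 504
  Latch open circuit: 2 × 5 × 7 = 70
  Shaft out of tolerance: 7 × 4 × 4 = 112
  Magnet erosion: 9 × 10 × 10 = 900
  Crimp out of tolerance: 9 × 3 × 9 = 243
  Potting erosion: 2 × 6 × 6 = 72
  Bracket delamination: 3 × 3 × 9 = 81
  Piston corrosion: 9 × 9 × 2 = 162
  Liner fracture: 5 × 8 × 9 = 360
Sorted descending: 900, 504, 360, 243, 162, 112, 81, 72, 70.
The fourth-highest RPN is 243 (Crimp out of tolerance).

243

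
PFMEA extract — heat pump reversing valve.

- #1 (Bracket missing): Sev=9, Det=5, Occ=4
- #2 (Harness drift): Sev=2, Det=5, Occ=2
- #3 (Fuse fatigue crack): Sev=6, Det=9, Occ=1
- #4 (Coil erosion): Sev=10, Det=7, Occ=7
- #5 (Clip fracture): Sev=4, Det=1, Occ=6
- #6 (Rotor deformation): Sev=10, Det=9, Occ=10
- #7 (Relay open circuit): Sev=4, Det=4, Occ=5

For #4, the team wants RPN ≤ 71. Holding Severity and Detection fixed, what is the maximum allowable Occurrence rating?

#4: S=10, O=7, D=7 → current RPN = 490.
Fixed product = 70. Need 70 × O ≤ 71, so O ≤ 71/70 = 1.01.
Maximum integer Occurrence rating = 1 (gives RPN 70; O=2 would give 140 > 71).

1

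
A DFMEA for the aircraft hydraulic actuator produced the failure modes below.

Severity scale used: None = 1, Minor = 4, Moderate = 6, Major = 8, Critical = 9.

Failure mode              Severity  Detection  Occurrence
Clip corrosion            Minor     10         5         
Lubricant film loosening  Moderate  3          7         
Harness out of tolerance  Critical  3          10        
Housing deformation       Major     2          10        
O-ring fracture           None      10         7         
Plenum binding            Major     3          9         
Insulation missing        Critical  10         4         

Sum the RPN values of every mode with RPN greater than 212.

RPN = Severity × Occurrence × Detection:
  Clip corrosion: 4 × 5 × 10 = 200
  Lubricant film loosening: 6 × 7 × 3 = 126
  Harness out of tolerance: 9 × 10 × 3 = 270
  Housing deformation: 8 × 10 × 2 = 160
  O-ring fracture: 1 × 7 × 10 = 70
  Plenum binding: 8 × 9 × 3 = 216
  Insulation missing: 9 × 4 × 10 = 360
RPN > 212: Harness out of tolerance (270), Plenum binding (216), Insulation missing (360).
Sum: 270 + 216 + 360 = 846.

846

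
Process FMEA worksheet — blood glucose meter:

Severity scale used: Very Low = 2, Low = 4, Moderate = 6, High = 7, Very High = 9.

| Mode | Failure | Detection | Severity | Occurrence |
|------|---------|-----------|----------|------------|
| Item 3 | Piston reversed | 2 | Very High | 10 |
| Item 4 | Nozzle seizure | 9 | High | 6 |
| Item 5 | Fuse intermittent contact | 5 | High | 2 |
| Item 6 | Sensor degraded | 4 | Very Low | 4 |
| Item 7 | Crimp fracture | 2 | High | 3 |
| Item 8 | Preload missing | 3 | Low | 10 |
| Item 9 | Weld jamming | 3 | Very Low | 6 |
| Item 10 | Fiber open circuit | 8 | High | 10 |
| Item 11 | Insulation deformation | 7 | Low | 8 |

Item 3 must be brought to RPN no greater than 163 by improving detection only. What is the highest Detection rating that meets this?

1

Item 3: S=9, O=10, D=2 → current RPN = 180.
Fixed product = 90. Need 90 × D ≤ 163, so D ≤ 163/90 = 1.81.
Maximum integer Detection rating = 1 (gives RPN 90; D=2 would give 180 > 163).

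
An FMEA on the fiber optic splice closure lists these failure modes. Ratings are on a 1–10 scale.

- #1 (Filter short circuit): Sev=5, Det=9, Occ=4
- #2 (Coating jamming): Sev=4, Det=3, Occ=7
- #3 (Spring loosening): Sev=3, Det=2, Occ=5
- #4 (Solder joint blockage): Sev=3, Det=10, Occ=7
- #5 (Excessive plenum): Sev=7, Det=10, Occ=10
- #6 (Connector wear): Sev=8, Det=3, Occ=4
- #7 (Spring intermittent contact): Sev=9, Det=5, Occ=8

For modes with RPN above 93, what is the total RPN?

1546

RPN = Severity × Occurrence × Detection:
  #1: 5 × 4 × 9 = 180
  #2: 4 × 7 × 3 = 84
  #3: 3 × 5 × 2 = 30
  #4: 3 × 7 × 10 = 210
  #5: 7 × 10 × 10 = 700
  #6: 8 × 4 × 3 = 96
  #7: 9 × 8 × 5 = 360
RPN > 93: #1 (180), #4 (210), #5 (700), #6 (96), #7 (360).
Sum: 180 + 210 + 700 + 96 + 360 = 1546.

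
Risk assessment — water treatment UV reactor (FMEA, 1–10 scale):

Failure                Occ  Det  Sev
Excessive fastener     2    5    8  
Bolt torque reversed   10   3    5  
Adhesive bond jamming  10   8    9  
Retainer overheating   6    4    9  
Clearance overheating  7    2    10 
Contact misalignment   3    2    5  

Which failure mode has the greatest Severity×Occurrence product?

Adhesive bond jamming

Criticality = Severity × Occurrence:
  Excessive fastener: 8 × 2 = 16
  Bolt torque reversed: 5 × 10 = 50
  Adhesive bond jamming: 9 × 10 = 90
  Retainer overheating: 9 × 6 = 54
  Clearance overheating: 10 × 7 = 70
  Contact misalignment: 5 × 3 = 15
Highest criticality is 90 → Adhesive bond jamming.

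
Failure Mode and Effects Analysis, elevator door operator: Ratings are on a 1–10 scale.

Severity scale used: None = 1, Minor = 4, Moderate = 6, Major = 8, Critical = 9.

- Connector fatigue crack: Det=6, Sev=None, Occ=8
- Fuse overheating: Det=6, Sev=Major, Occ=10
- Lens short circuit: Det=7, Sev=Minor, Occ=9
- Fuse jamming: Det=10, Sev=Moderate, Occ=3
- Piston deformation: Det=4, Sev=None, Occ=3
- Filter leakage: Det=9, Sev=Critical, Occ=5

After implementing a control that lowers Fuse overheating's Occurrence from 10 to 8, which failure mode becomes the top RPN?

Filter leakage

RPN = Severity × Occurrence × Detection:
  Connector fatigue crack: 1 × 8 × 6 = 48
  Fuse overheating: 8 × 10 × 6 = 480
  Lens short circuit: 4 × 9 × 7 = 252
  Fuse jamming: 6 × 3 × 10 = 180
  Piston deformation: 1 × 3 × 4 = 12
  Filter leakage: 9 × 5 × 9 = 405
After action: Fuse overheating → 8 × 8 × 6 = 384.
Revised RPNs: Filter leakage=405, Fuse overheating=384, Lens short circuit=252, Fuse jamming=180, Connector fatigue crack=48, Piston deformation=12.
Highest is now Filter leakage (405).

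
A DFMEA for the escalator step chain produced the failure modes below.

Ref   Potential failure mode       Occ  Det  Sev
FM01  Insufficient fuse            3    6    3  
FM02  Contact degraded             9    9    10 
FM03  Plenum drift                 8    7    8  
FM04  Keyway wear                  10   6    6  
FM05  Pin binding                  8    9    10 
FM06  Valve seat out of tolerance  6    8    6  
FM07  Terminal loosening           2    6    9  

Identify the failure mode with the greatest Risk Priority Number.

RPN = Severity × Occurrence × Detection:
  FM01: 3 × 3 × 6 = 54
  FM02: 10 × 9 × 9 = 810
  FM03: 8 × 8 × 7 = 448
  FM04: 6 × 10 × 6 = 360
  FM05: 10 × 8 × 9 = 720
  FM06: 6 × 6 × 8 = 288
  FM07: 9 × 2 × 6 = 108
Highest RPN is 810 → FM02.

FM02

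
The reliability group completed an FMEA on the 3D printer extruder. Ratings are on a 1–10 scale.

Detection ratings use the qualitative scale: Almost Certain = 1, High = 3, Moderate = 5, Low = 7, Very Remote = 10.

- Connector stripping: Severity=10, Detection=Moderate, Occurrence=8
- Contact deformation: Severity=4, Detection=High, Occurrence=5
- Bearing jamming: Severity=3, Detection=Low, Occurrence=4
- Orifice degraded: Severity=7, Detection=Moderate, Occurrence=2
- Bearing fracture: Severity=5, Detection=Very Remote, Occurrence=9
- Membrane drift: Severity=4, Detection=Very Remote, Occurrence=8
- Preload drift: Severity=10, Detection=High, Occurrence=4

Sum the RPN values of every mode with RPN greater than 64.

RPN = Severity × Occurrence × Detection:
  Connector stripping: 10 × 8 × 5 = 400
  Contact deformation: 4 × 5 × 3 = 60
  Bearing jamming: 3 × 4 × 7 = 84
  Orifice degraded: 7 × 2 × 5 = 70
  Bearing fracture: 5 × 9 × 10 = 450
  Membrane drift: 4 × 8 × 10 = 320
  Preload drift: 10 × 4 × 3 = 120
RPN > 64: Connector stripping (400), Bearing jamming (84), Orifice degraded (70), Bearing fracture (450), Membrane drift (320), Preload drift (120).
Sum: 400 + 84 + 70 + 450 + 320 + 120 = 1444.

1444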